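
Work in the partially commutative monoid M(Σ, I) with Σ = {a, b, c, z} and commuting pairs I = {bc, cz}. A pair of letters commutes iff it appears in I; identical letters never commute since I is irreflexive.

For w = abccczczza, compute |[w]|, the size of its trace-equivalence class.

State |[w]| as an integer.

drop 0:a onto floor
drop 1:b onto {0:a}
drop 2:c onto {0:a}
drop 3:c onto {2:c}
drop 4:c onto {3:c}
drop 5:z onto {1:b}
drop 6:c onto {4:c}
drop 7:z onto {5:z}
drop 8:z onto {7:z}
drop 9:a onto {6:c, 8:z}
ground layer = {0:a}
drop-orders for the pieces not yet dropped (sum over which currently-grounded one goes next):
  1 to go: {9} 1
  2 to go: {6,9} 1  {8,9} 1
  3 to go: {4,6,9} 1  {6,8,9} 2  {7,8,9} 1
  4 to go: {3,4,6,9} 1  {4,6,8,9} 3  {5,7,8,9} 1  {6,7,8,9} 3
  5 to go: {1,5,7,8,9} 1  {2,3,4,6,9} 1  {3,4,6,8,9} 4  {4,6,7,8,9} 6  {5,6,7,8,9} 4
  6 to go: {1,5,6,7,8,9} 5  {2,3,4,6,8,9} 5  {3,4,6,7,8,9} 10  {4,5,6,7,8,9} 10
  7 to go: {1,4,5,6,7,8,9} 15  {2,3,4,6,7,8,9} 15  {3,4,5,6,7,8,9} 20
  8 to go: {1,3,4,5,6,7,8,9} 35  {2,3,4,5,6,7,8,9} 35
  if 0:a drops first: 70 orders

70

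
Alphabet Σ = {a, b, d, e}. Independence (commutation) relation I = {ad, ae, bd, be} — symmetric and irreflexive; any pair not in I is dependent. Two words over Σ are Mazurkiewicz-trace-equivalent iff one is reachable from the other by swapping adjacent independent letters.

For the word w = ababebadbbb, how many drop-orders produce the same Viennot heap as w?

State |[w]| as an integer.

55

#0=a has no predecessor
#1=b depends on [0:a]
#2=a depends on [1:b]
#3=b depends on [2:a]
#4=e has no predecessor
#5=b depends on [3:b]
#6=a depends on [5:b]
#7=d depends on [4:e]
#8=b depends on [6:a]
#9=b depends on [8:b]
#10=b depends on [9:b]
sources: [0:a, 4:e]
N(rest) = Σ N(rest − s) over sources s of rest; N(one piece) = 1:
  size 1 → [7]=1  [10]=1
  size 2 → [4,7]=1  [7,10]=2  [9,10]=1
  size 3 → [4,7,10]=3  [7,9,10]=3  [8,9,10]=1
  size 4 → [4,7,9,10]=6  [6,8,9,10]=1  [7,8,9,10]=4
  size 5 → [4,7,8,9,10]=10  [5,6,8,9,10]=1  [6,7,8,9,10]=5
  size 6 → [3,5,6,8,9,10]=1  [4,6,7,8,9,10]=15  [5,6,7,8,9,10]=6
  size 7 → [2,3,5,6,8,9,10]=1  [3,5,6,7,8,9,10]=7  [4,5,6,7,8,9,10]=21
  size 8 → [1,2,3,5,6,8,9,10]=1  [2,3,5,6,7,8,9,10]=8  [3,4,5,6,7,8,9,10]=28
  size 9 → [0,1,2,3,5,6,8,9,10]=1  [1,2,3,5,6,7,8,9,10]=9  [2,3,4,5,6,7,8,9,10]=36
  first=0(a) contributes 45
  first=4(e) contributes 10
|[w]| = 55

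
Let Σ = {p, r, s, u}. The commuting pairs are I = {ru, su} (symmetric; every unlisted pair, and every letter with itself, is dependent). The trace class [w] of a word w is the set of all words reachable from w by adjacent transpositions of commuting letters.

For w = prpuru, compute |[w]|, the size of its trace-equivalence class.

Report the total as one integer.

3

drop 0:p onto floor
drop 1:r onto {0:p}
drop 2:p onto {1:r}
drop 3:u onto {2:p}
drop 4:r onto {2:p}
drop 5:u onto {3:u}
ground layer = {0:p}
drop-orders for the pieces not yet dropped (sum over which currently-grounded one goes next):
  1 to go: {4} 1  {5} 1
  2 to go: {3,5} 1  {4,5} 2
  3 to go: {3,4,5} 3
  4 to go: {2,3,4,5} 3
  if 0:p drops first: 3 orders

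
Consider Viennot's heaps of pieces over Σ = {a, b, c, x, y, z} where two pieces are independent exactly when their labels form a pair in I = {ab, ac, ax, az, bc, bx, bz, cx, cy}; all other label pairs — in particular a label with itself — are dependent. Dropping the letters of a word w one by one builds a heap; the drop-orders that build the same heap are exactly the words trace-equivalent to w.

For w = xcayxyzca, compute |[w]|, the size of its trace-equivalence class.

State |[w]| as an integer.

38

0(x) covers ∅
1(c) covers ∅
2(a) covers ∅
3(y) covers 0:x, 2:a
4(x) covers 3:y
5(y) covers 4:x
6(z) covers 1:c, 5:y
7(c) covers 6:z
8(a) covers 5:y
floor of heap: 0:x, 1:c, 2:a
completions by unplaced set U, small U first (add the entries for U minus each lowest piece of U):
  |U|=1: {7}:1  {8}:1
  |U|=2: {6,7}:1  {7,8}:2
  |U|=3: {1,6,7}:1  {6,7,8}:3
  |U|=4: {1,6,7,8}:4  {5,6,7,8}:3
  |U|=5: {1,5,6,7,8}:7  {4,5,6,7,8}:3
  |U|=6: {1,4,5,6,7,8}:10  {3,4,5,6,7,8}:3
  |U|=7: {0,3,4,5,6,7,8}:3  {1,3,4,5,6,7,8}:13  {2,3,4,5,6,7,8}:3
  start at 0(x): 16
  start at 1(c): 6
  start at 2(a): 16
sum over floor = 38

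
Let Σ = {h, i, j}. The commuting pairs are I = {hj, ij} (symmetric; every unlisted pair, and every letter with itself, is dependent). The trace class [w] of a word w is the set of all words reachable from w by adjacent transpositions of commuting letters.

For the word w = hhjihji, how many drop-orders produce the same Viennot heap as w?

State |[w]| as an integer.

drop 0:h onto floor
drop 1:h onto {0:h}
drop 2:j onto floor
drop 3:i onto {1:h}
drop 4:h onto {3:i}
drop 5:j onto {2:j}
drop 6:i onto {4:h}
ground layer = {0:h, 2:j}
drop-orders for the pieces not yet dropped (sum over which currently-grounded one goes next):
  1 to go: {5} 1  {6} 1
  2 to go: {2,5} 1  {4,6} 1  {5,6} 2
  3 to go: {2,5,6} 3  {3,4,6} 1  {4,5,6} 3
  4 to go: {1,3,4,6} 1  {2,4,5,6} 6  {3,4,5,6} 4
  5 to go: {0,1,3,4,6} 1  {1,3,4,5,6} 5  {2,3,4,5,6} 10
  if 0:h drops first: 15 orders
  if 2:j drops first: 6 orders
heap linearizations: 21

21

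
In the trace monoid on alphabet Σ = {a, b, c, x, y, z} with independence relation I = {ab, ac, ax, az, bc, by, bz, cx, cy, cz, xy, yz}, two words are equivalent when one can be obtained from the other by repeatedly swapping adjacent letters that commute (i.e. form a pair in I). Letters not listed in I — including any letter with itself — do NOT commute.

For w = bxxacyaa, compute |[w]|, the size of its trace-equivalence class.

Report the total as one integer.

280

0(b) covers ∅
1(x) covers 0:b
2(x) covers 1:x
3(a) covers ∅
4(c) covers ∅
5(y) covers 3:a
6(a) covers 5:y
7(a) covers 6:a
floor of heap: 0:b, 3:a, 4:c
completions by unplaced set U, small U first (add the entries for U minus each lowest piece of U):
  |U|=1: {2}:1  {4}:1  {7}:1
  |U|=2: {1,2}:1  {2,4}:2  {2,7}:2  {4,7}:2  {6,7}:1
  |U|=3: {0,1,2}:1  {1,2,4}:3  {1,2,7}:3  {2,4,7}:6  {2,6,7}:3  {4,6,7}:3  {5,6,7}:1
  |U|=4: {0,1,2,4}:4  {0,1,2,7}:4  {1,2,4,7}:12  {1,2,6,7}:6  {2,4,6,7}:12  {2,5,6,7}:4  {3,5,6,7}:1  {4,5,6,7}:4
  |U|=5: {0,1,2,4,7}:20  {0,1,2,6,7}:10  {1,2,4,6,7}:30  {1,2,5,6,7}:10  {2,3,5,6,7}:5  {2,4,5,6,7}:20  {3,4,5,6,7}:5
  |U|=6: {0,1,2,4,6,7}:60  {0,1,2,5,6,7}:20  {1,2,3,5,6,7}:15  {1,2,4,5,6,7}:60  {2,3,4,5,6,7}:30
  start at 0(b): 105
  start at 3(a): 140
  start at 4(c): 35
sum over floor = 280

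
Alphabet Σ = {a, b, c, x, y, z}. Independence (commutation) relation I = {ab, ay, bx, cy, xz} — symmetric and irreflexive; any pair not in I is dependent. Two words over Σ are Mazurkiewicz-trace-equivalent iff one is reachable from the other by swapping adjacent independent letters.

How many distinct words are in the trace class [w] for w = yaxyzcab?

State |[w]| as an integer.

piece 0:y — minimal
piece 1:a — minimal
piece 2:x rests on {0:y, 1:a}
piece 3:y rests on {2:x}
piece 4:z rests on {3:y}
piece 5:c rests on {4:z}
piece 6:a rests on {5:c}
piece 7:b rests on {5:c}
minimal pieces: {0:y, 1:a}
ways to finish when only these pieces remain (= sum over removing one remaining piece with nothing left below it):
  1 left: {6}→1  {7}→1
  2 left: {6,7}→2
  3 left: {5,6,7}→2
  4 left: {4,5,6,7}→2
  5 left: {3,4,5,6,7}→2
  6 left: {2,3,4,5,6,7}→2
  placing 0:y first → 2 extensions
  placing 1:a first → 2 extensions
total linear extensions = 4

4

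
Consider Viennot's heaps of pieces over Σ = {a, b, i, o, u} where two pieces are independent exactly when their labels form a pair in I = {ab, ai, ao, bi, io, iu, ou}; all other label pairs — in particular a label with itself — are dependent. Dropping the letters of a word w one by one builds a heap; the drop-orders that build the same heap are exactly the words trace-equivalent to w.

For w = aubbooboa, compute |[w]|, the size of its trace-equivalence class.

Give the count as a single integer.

#0=a has no predecessor
#1=u depends on [0:a]
#2=b depends on [1:u]
#3=b depends on [2:b]
#4=o depends on [3:b]
#5=o depends on [4:o]
#6=b depends on [5:o]
#7=o depends on [6:b]
#8=a depends on [1:u]
sources: [0:a]
N(rest) = Σ N(rest − s) over sources s of rest; N(one piece) = 1:
  size 1 → [7]=1  [8]=1
  size 2 → [6,7]=1  [7,8]=2
  size 3 → [5,6,7]=1  [6,7,8]=3
  size 4 → [4,5,6,7]=1  [5,6,7,8]=4
  size 5 → [3,4,5,6,7]=1  [4,5,6,7,8]=5
  size 6 → [2,3,4,5,6,7]=1  [3,4,5,6,7,8]=6
  size 7 → [2,3,4,5,6,7,8]=7
  first=0(a) contributes 7

7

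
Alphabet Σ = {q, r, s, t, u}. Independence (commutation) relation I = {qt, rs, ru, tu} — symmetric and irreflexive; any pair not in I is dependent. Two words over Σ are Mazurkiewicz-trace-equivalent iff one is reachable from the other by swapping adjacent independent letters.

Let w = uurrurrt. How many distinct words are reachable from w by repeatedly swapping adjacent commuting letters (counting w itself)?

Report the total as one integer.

0(u) covers ∅
1(u) covers 0:u
2(r) covers ∅
3(r) covers 2:r
4(u) covers 1:u
5(r) covers 3:r
6(r) covers 5:r
7(t) covers 6:r
floor of heap: 0:u, 2:r
completions by unplaced set U, small U first (add the entries for U minus each lowest piece of U):
  |U|=1: {4}:1  {7}:1
  |U|=2: {1,4}:1  {4,7}:2  {6,7}:1
  |U|=3: {0,1,4}:1  {1,4,7}:3  {4,6,7}:3  {5,6,7}:1
  |U|=4: {0,1,4,7}:4  {1,4,6,7}:6  {3,5,6,7}:1  {4,5,6,7}:4
  |U|=5: {0,1,4,6,7}:10  {1,4,5,6,7}:10  {2,3,5,6,7}:1  {3,4,5,6,7}:5
  |U|=6: {0,1,4,5,6,7}:20  {1,3,4,5,6,7}:15  {2,3,4,5,6,7}:6
  start at 0(u): 21
  start at 2(r): 35
sum over floor = 56

56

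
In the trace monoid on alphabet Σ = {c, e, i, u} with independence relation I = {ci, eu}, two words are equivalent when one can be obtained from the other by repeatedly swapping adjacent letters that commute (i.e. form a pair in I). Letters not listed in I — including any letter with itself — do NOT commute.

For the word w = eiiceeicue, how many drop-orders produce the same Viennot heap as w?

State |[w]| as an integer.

12

drop 0:e onto floor
drop 1:i onto {0:e}
drop 2:i onto {1:i}
drop 3:c onto {0:e}
drop 4:e onto {2:i, 3:c}
drop 5:e onto {4:e}
drop 6:i onto {5:e}
drop 7:c onto {5:e}
drop 8:u onto {6:i, 7:c}
drop 9:e onto {6:i, 7:c}
ground layer = {0:e}
drop-orders for the pieces not yet dropped (sum over which currently-grounded one goes next):
  1 to go: {8} 1  {9} 1
  2 to go: {8,9} 2
  3 to go: {6,8,9} 2  {7,8,9} 2
  4 to go: {6,7,8,9} 4
  5 to go: {5,6,7,8,9} 4
  6 to go: {4,5,6,7,8,9} 4
  7 to go: {2,4,5,6,7,8,9} 4  {3,4,5,6,7,8,9} 4
  8 to go: {1,2,4,5,6,7,8,9} 4  {2,3,4,5,6,7,8,9} 8
  if 0:e drops first: 12 orders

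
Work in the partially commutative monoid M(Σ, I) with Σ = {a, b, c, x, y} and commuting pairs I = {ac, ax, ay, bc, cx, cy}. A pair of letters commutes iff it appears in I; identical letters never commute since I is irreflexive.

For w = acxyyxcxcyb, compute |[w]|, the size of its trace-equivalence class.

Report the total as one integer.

1155

piece 0:a — minimal
piece 1:c — minimal
piece 2:x — minimal
piece 3:y rests on {2:x}
piece 4:y rests on {3:y}
piece 5:x rests on {4:y}
piece 6:c rests on {1:c}
piece 7:x rests on {5:x}
piece 8:c rests on {6:c}
piece 9:y rests on {7:x}
piece 10:b rests on {0:a, 9:y}
minimal pieces: {0:a, 1:c, 2:x}
ways to finish when only these pieces remain (= sum over removing one remaining piece with nothing left below it):
  1 left: {8}→1  {10}→1
  2 left: {0,10}→1  {6,8}→1  {8,10}→2  {9,10}→1
  3 left: {0,8,10}→3  {0,9,10}→2  {1,6,8}→1  {6,8,10}→3  {7,9,10}→1  {8,9,10}→3
  4 left: {0,6,8,10}→6  {0,7,9,10}→3  {0,8,9,10}→8  {1,6,8,10}→4  {5,7,9,10}→1  {6,8,9,10}→6  {7,8,9,10}→4
  5 left: {0,1,6,8,10}→10  {0,5,7,9,10}→4  {0,6,8,9,10}→20  {0,7,8,9,10}→15  {1,6,8,9,10}→10  {4,5,7,9,10}→1  {5,7,8,9,10}→5  {6,7,8,9,10}→10
  6 left: {0,1,6,8,9,10}→40  {0,4,5,7,9,10}→5  {0,5,7,8,9,10}→24  {0,6,7,8,9,10}→45  {1,6,7,8,9,10}→20  {3,4,5,7,9,10}→1  {4,5,7,8,9,10}→6  {5,6,7,8,9,10}→15
  7 left: {0,1,6,7,8,9,10}→105  {0,3,4,5,7,9,10}→6  {0,4,5,7,8,9,10}→35  {0,5,6,7,8,9,10}→84  {1,5,6,7,8,9,10}→35  {2,3,4,5,7,9,10}→1  {3,4,5,7,8,9,10}→7  {4,5,6,7,8,9,10}→21
  8 left: {0,1,5,6,7,8,9,10}→224  {0,2,3,4,5,7,9,10}→7  {0,3,4,5,7,8,9,10}→48  {0,4,5,6,7,8,9,10}→140  {1,4,5,6,7,8,9,10}→56  {2,3,4,5,7,8,9,10}→8  {3,4,5,6,7,8,9,10}→28
  9 left: {0,1,4,5,6,7,8,9,10}→420  {0,2,3,4,5,7,8,9,10}→63  {0,3,4,5,6,7,8,9,10}→216  {1,3,4,5,6,7,8,9,10}→84  {2,3,4,5,6,7,8,9,10}→36
  placing 0:a first → 120 extensions
  placing 1:c first → 315 extensions
  placing 2:x first → 720 extensions
total linear extensions = 1155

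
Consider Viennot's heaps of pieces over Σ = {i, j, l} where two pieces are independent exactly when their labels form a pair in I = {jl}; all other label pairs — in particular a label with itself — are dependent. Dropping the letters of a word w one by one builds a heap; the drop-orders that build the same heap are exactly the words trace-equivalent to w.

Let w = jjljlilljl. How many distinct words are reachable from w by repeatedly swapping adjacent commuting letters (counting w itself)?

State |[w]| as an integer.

piece 0:j — minimal
piece 1:j rests on {0:j}
piece 2:l — minimal
piece 3:j rests on {1:j}
piece 4:l rests on {2:l}
piece 5:i rests on {3:j, 4:l}
piece 6:l rests on {5:i}
piece 7:l rests on {6:l}
piece 8:j rests on {5:i}
piece 9:l rests on {7:l}
minimal pieces: {0:j, 2:l}
ways to finish when only these pieces remain (= sum over removing one remaining piece with nothing left below it):
  1 left: {8}→1  {9}→1
  2 left: {7,9}→1  {8,9}→2
  3 left: {6,7,9}→1  {7,8,9}→3
  4 left: {6,7,8,9}→4
  5 left: {5,6,7,8,9}→4
  6 left: {3,5,6,7,8,9}→4  {4,5,6,7,8,9}→4
  7 left: {1,3,5,6,7,8,9}→4  {2,4,5,6,7,8,9}→4  {3,4,5,6,7,8,9}→8
  8 left: {0,1,3,5,6,7,8,9}→4  {1,3,4,5,6,7,8,9}→12  {2,3,4,5,6,7,8,9}→12
  placing 0:j first → 24 extensions
  placing 2:l first → 16 extensions
total linear extensions = 40

40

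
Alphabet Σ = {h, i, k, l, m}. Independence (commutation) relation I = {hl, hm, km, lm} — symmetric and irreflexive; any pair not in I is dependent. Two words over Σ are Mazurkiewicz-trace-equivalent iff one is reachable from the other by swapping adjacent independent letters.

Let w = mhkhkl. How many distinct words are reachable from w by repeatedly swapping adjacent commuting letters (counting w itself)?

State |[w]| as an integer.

6

piece 0:m — minimal
piece 1:h — minimal
piece 2:k rests on {1:h}
piece 3:h rests on {2:k}
piece 4:k rests on {3:h}
piece 5:l rests on {4:k}
minimal pieces: {0:m, 1:h}
ways to finish when only these pieces remain (= sum over removing one remaining piece with nothing left below it):
  1 left: {0}→1  {5}→1
  2 left: {0,5}→2  {4,5}→1
  3 left: {0,4,5}→3  {3,4,5}→1
  4 left: {0,3,4,5}→4  {2,3,4,5}→1
  placing 0:m first → 1 extensions
  placing 1:h first → 5 extensions
total linear extensions = 6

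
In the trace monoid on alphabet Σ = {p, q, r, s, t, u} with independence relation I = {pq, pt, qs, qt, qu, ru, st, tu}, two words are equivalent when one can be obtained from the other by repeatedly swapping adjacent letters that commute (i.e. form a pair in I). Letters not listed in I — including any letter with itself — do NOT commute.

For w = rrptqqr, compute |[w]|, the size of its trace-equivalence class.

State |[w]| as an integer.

drop 0:r onto floor
drop 1:r onto {0:r}
drop 2:p onto {1:r}
drop 3:t onto {1:r}
drop 4:q onto {1:r}
drop 5:q onto {4:q}
drop 6:r onto {2:p, 3:t, 5:q}
ground layer = {0:r}
drop-orders for the pieces not yet dropped (sum over which currently-grounded one goes next):
  1 to go: {6} 1
  2 to go: {2,6} 1  {3,6} 1  {5,6} 1
  3 to go: {2,3,6} 2  {2,5,6} 2  {3,5,6} 2  {4,5,6} 1
  4 to go: {2,3,5,6} 6  {2,4,5,6} 3  {3,4,5,6} 3
  5 to go: {2,3,4,5,6} 12
  if 0:r drops first: 12 orders

12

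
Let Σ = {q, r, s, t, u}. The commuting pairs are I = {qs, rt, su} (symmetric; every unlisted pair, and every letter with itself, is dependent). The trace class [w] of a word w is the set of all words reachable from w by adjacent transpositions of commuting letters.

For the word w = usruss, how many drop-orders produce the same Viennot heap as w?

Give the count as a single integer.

6

0(u) covers ∅
1(s) covers ∅
2(r) covers 0:u, 1:s
3(u) covers 2:r
4(s) covers 2:r
5(s) covers 4:s
floor of heap: 0:u, 1:s
completions by unplaced set U, small U first (add the entries for U minus each lowest piece of U):
  |U|=1: {3}:1  {5}:1
  |U|=2: {3,5}:2  {4,5}:1
  |U|=3: {3,4,5}:3
  |U|=4: {2,3,4,5}:3
  start at 0(u): 3
  start at 1(s): 3
sum over floor = 6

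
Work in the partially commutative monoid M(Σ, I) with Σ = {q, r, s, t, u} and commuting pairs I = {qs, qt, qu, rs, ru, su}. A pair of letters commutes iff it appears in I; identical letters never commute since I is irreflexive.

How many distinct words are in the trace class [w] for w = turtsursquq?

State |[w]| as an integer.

420

#0=t has no predecessor
#1=u depends on [0:t]
#2=r depends on [0:t]
#3=t depends on [1:u, 2:r]
#4=s depends on [3:t]
#5=u depends on [3:t]
#6=r depends on [3:t]
#7=s depends on [4:s]
#8=q depends on [6:r]
#9=u depends on [5:u]
#10=q depends on [8:q]
sources: [0:t]
N(rest) = Σ N(rest − s) over sources s of rest; N(one piece) = 1:
  size 1 → [7]=1  [9]=1  [10]=1
  size 2 → [4,7]=1  [5,9]=1  [7,9]=2  [7,10]=2  [8,10]=1  [9,10]=2
  size 3 → [4,7,9]=3  [4,7,10]=3  [5,7,9]=3  [5,9,10]=3  [6,8,10]=1  [7,8,10]=3  [7,9,10]=6  [8,9,10]=3
  size 4 → [4,5,7,9]=6  [4,7,8,10]=6  [4,7,9,10]=12  [5,7,9,10]=12  [5,8,9,10]=6  [6,7,8,10]=4  [6,8,9,10]=4  [7,8,9,10]=12
  size 5 → [4,5,7,9,10]=30  [4,6,7,8,10]=10  [4,7,8,9,10]=30  [5,6,8,9,10]=10  [5,7,8,9,10]=30  [6,7,8,9,10]=20
  size 6 → [4,5,7,8,9,10]=90  [4,6,7,8,9,10]=60  [5,6,7,8,9,10]=60
  size 7 → [4,5,6,7,8,9,10]=210
  size 8 → [3,4,5,6,7,8,9,10]=210
  size 9 → [1,3,4,5,6,7,8,9,10]=210  [2,3,4,5,6,7,8,9,10]=210
  first=0(t) contributes 420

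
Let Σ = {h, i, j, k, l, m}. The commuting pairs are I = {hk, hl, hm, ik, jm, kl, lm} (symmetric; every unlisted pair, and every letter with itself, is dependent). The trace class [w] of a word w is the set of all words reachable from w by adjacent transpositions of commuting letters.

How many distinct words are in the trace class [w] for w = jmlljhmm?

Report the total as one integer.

piece 0:j — minimal
piece 1:m — minimal
piece 2:l rests on {0:j}
piece 3:l rests on {2:l}
piece 4:j rests on {3:l}
piece 5:h rests on {4:j}
piece 6:m rests on {1:m}
piece 7:m rests on {6:m}
minimal pieces: {0:j, 1:m}
ways to finish when only these pieces remain (= sum over removing one remaining piece with nothing left below it):
  1 left: {5}→1  {7}→1
  2 left: {4,5}→1  {5,7}→2  {6,7}→1
  3 left: {1,6,7}→1  {3,4,5}→1  {4,5,7}→3  {5,6,7}→3
  4 left: {1,5,6,7}→4  {2,3,4,5}→1  {3,4,5,7}→4  {4,5,6,7}→6
  5 left: {0,2,3,4,5}→1  {1,4,5,6,7}→10  {2,3,4,5,7}→5  {3,4,5,6,7}→10
  6 left: {0,2,3,4,5,7}→6  {1,3,4,5,6,7}→20  {2,3,4,5,6,7}→15
  placing 0:j first → 35 extensions
  placing 1:m first → 21 extensions
total linear extensions = 56

56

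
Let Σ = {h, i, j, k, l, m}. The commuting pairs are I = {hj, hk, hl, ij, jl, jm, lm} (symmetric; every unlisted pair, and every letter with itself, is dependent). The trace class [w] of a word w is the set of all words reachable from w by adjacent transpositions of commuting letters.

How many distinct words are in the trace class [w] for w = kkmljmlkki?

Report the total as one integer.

30

#0=k has no predecessor
#1=k depends on [0:k]
#2=m depends on [1:k]
#3=l depends on [1:k]
#4=j depends on [1:k]
#5=m depends on [2:m]
#6=l depends on [3:l]
#7=k depends on [4:j, 5:m, 6:l]
#8=k depends on [7:k]
#9=i depends on [8:k]
sources: [0:k]
N(rest) = Σ N(rest − s) over sources s of rest; N(one piece) = 1:
  size 1 → [9]=1
  size 2 → [8,9]=1
  size 3 → [7,8,9]=1
  size 4 → [4,7,8,9]=1  [5,7,8,9]=1  [6,7,8,9]=1
  size 5 → [2,5,7,8,9]=1  [3,6,7,8,9]=1  [4,5,7,8,9]=2  [4,6,7,8,9]=2  [5,6,7,8,9]=2
  size 6 → [2,4,5,7,8,9]=3  [2,5,6,7,8,9]=3  [3,4,6,7,8,9]=3  [3,5,6,7,8,9]=3  [4,5,6,7,8,9]=6
  size 7 → [2,3,5,6,7,8,9]=6  [2,4,5,6,7,8,9]=12  [3,4,5,6,7,8,9]=12
  size 8 → [2,3,4,5,6,7,8,9]=30
  first=0(k) contributes 30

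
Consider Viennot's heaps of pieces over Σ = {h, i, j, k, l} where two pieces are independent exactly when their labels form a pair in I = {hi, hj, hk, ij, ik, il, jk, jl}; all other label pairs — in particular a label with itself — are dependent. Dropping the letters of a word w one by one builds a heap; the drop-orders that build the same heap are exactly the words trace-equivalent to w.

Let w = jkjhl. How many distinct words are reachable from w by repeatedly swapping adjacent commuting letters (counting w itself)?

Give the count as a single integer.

0(j) covers ∅
1(k) covers ∅
2(j) covers 0:j
3(h) covers ∅
4(l) covers 1:k, 3:h
floor of heap: 0:j, 1:k, 3:h
completions by unplaced set U, small U first (add the entries for U minus each lowest piece of U):
  |U|=1: {2}:1  {4}:1
  |U|=2: {0,2}:1  {1,4}:1  {2,4}:2  {3,4}:1
  |U|=3: {0,2,4}:3  {1,2,4}:3  {1,3,4}:2  {2,3,4}:3
  start at 0(j): 8
  start at 1(k): 6
  start at 3(h): 6
sum over floor = 20

20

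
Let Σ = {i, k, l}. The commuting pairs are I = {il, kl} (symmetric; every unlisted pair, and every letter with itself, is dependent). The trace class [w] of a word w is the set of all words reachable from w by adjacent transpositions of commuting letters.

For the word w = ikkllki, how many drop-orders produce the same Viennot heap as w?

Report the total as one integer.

21

piece 0:i — minimal
piece 1:k rests on {0:i}
piece 2:k rests on {1:k}
piece 3:l — minimal
piece 4:l rests on {3:l}
piece 5:k rests on {2:k}
piece 6:i rests on {5:k}
minimal pieces: {0:i, 3:l}
ways to finish when only these pieces remain (= sum over removing one remaining piece with nothing left below it):
  1 left: {4}→1  {6}→1
  2 left: {3,4}→1  {4,6}→2  {5,6}→1
  3 left: {2,5,6}→1  {3,4,6}→3  {4,5,6}→3
  4 left: {1,2,5,6}→1  {2,4,5,6}→4  {3,4,5,6}→6
  5 left: {0,1,2,5,6}→1  {1,2,4,5,6}→5  {2,3,4,5,6}→10
  placing 0:i first → 15 extensions
  placing 3:l first → 6 extensions
total linear extensions = 21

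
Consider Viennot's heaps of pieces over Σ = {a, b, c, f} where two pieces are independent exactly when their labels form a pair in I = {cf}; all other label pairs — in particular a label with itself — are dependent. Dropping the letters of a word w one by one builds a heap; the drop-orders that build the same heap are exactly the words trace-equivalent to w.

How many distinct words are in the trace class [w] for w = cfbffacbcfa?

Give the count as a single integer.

4

drop 0:c onto floor
drop 1:f onto floor
drop 2:b onto {0:c, 1:f}
drop 3:f onto {2:b}
drop 4:f onto {3:f}
drop 5:a onto {4:f}
drop 6:c onto {5:a}
drop 7:b onto {6:c}
drop 8:c onto {7:b}
drop 9:f onto {7:b}
drop 10:a onto {8:c, 9:f}
ground layer = {0:c, 1:f}
drop-orders for the pieces not yet dropped (sum over which currently-grounded one goes next):
  1 to go: {10} 1
  2 to go: {8,10} 1  {9,10} 1
  3 to go: {8,9,10} 2
  4 to go: {7,8,9,10} 2
  5 to go: {6,7,8,9,10} 2
  6 to go: {5,6,7,8,9,10} 2
  7 to go: {4,5,6,7,8,9,10} 2
  8 to go: {3,4,5,6,7,8,9,10} 2
  9 to go: {2,3,4,5,6,7,8,9,10} 2
  if 0:c drops first: 2 orders
  if 1:f drops first: 2 orders
heap linearizations: 4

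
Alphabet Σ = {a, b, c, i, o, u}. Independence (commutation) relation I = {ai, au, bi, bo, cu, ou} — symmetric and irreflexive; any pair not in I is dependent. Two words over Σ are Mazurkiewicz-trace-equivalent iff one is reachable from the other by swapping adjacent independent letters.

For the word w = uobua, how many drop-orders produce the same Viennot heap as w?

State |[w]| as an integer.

7

#0=u has no predecessor
#1=o has no predecessor
#2=b depends on [0:u]
#3=u depends on [2:b]
#4=a depends on [1:o, 2:b]
sources: [0:u, 1:o]
N(rest) = Σ N(rest − s) over sources s of rest; N(one piece) = 1:
  size 1 → [3]=1  [4]=1
  size 2 → [1,4]=1  [3,4]=2
  size 3 → [1,3,4]=3  [2,3,4]=2
  first=0(u) contributes 5
  first=1(o) contributes 2
|[w]| = 7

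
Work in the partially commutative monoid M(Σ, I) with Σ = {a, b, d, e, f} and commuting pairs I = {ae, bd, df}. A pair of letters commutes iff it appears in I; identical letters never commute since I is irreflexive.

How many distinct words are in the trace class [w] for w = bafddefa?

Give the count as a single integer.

3

piece 0:b — minimal
piece 1:a rests on {0:b}
piece 2:f rests on {1:a}
piece 3:d rests on {1:a}
piece 4:d rests on {3:d}
piece 5:e rests on {2:f, 4:d}
piece 6:f rests on {5:e}
piece 7:a rests on {6:f}
minimal pieces: {0:b}
ways to finish when only these pieces remain (= sum over removing one remaining piece with nothing left below it):
  1 left: {7}→1
  2 left: {6,7}→1
  3 left: {5,6,7}→1
  4 left: {2,5,6,7}→1  {4,5,6,7}→1
  5 left: {2,4,5,6,7}→2  {3,4,5,6,7}→1
  6 left: {2,3,4,5,6,7}→3
  placing 0:b first → 3 extensions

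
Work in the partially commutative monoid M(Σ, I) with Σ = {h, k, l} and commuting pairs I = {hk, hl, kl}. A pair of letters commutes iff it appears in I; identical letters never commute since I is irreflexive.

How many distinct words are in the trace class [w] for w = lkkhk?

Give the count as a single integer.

0(l) covers ∅
1(k) covers ∅
2(k) covers 1:k
3(h) covers ∅
4(k) covers 2:k
floor of heap: 0:l, 1:k, 3:h
completions by unplaced set U, small U first (add the entries for U minus each lowest piece of U):
  |U|=1: {0}:1  {3}:1  {4}:1
  |U|=2: {0,3}:2  {0,4}:2  {2,4}:1  {3,4}:2
  |U|=3: {0,2,4}:3  {0,3,4}:6  {1,2,4}:1  {2,3,4}:3
  start at 0(l): 4
  start at 1(k): 12
  start at 3(h): 4
sum over floor = 20

20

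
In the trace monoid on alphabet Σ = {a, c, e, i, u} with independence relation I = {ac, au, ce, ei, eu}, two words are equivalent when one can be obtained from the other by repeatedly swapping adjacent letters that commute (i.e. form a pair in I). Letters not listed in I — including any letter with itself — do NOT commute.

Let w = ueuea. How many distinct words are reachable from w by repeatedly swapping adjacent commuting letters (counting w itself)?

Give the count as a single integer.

#0=u has no predecessor
#1=e has no predecessor
#2=u depends on [0:u]
#3=e depends on [1:e]
#4=a depends on [3:e]
sources: [0:u, 1:e]
N(rest) = Σ N(rest − s) over sources s of rest; N(one piece) = 1:
  size 1 → [2]=1  [4]=1
  size 2 → [0,2]=1  [2,4]=2  [3,4]=1
  size 3 → [0,2,4]=3  [1,3,4]=1  [2,3,4]=3
  first=0(u) contributes 4
  first=1(e) contributes 6
|[w]| = 10

10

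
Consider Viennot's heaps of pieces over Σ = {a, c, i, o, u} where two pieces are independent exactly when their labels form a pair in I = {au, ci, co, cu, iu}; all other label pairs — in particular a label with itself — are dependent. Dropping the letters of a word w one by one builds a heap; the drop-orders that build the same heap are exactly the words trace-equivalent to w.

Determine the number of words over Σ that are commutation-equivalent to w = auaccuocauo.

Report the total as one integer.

157

piece 0:a — minimal
piece 1:u — minimal
piece 2:a rests on {0:a}
piece 3:c rests on {2:a}
piece 4:c rests on {3:c}
piece 5:u rests on {1:u}
piece 6:o rests on {2:a, 5:u}
piece 7:c rests on {4:c}
piece 8:a rests on {6:o, 7:c}
piece 9:u rests on {6:o}
piece 10:o rests on {8:a, 9:u}
minimal pieces: {0:a, 1:u}
ways to finish when only these pieces remain (= sum over removing one remaining piece with nothing left below it):
  1 left: {10}→1
  2 left: {8,10}→1  {9,10}→1
  3 left: {7,8,10}→1  {8,9,10}→2
  4 left: {4,7,8,10}→1  {6,8,9,10}→2  {7,8,9,10}→3
  5 left: {3,4,7,8,10}→1  {4,7,8,9,10}→4  {5,6,8,9,10}→2  {6,7,8,9,10}→5
  6 left: {1,5,6,8,9,10}→2  {3,4,7,8,9,10}→5  {4,6,7,8,9,10}→9  {5,6,7,8,9,10}→7
  7 left: {1,5,6,7,8,9,10}→9  {3,4,6,7,8,9,10}→14  {4,5,6,7,8,9,10}→16
  8 left: {1,4,5,6,7,8,9,10}→25  {2,3,4,6,7,8,9,10}→14  {3,4,5,6,7,8,9,10}→30
  9 left: {0,2,3,4,6,7,8,9,10}→14  {1,3,4,5,6,7,8,9,10}→55  {2,3,4,5,6,7,8,9,10}→44
  placing 0:a first → 99 extensions
  placing 1:u first → 58 extensions
total linear extensions = 157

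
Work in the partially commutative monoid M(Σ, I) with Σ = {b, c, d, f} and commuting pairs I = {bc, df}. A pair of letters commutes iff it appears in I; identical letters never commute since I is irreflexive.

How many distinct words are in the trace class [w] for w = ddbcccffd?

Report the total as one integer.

#0=d has no predecessor
#1=d depends on [0:d]
#2=b depends on [1:d]
#3=c depends on [1:d]
#4=c depends on [3:c]
#5=c depends on [4:c]
#6=f depends on [2:b, 5:c]
#7=f depends on [6:f]
#8=d depends on [2:b, 5:c]
sources: [0:d]
N(rest) = Σ N(rest − s) over sources s of rest; N(one piece) = 1:
  size 1 → [7]=1  [8]=1
  size 2 → [6,7]=1  [7,8]=2
  size 3 → [6,7,8]=3
  size 4 → [2,6,7,8]=3  [5,6,7,8]=3
  size 5 → [2,5,6,7,8]=6  [4,5,6,7,8]=3
  size 6 → [2,4,5,6,7,8]=9  [3,4,5,6,7,8]=3
  size 7 → [2,3,4,5,6,7,8]=12
  first=0(d) contributes 12

12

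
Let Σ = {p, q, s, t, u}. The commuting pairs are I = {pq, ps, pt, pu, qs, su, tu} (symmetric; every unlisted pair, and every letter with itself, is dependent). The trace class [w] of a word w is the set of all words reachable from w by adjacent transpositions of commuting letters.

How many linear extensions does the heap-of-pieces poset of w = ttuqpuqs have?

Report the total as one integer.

piece 0:t — minimal
piece 1:t rests on {0:t}
piece 2:u — minimal
piece 3:q rests on {1:t, 2:u}
piece 4:p — minimal
piece 5:u rests on {3:q}
piece 6:q rests on {5:u}
piece 7:s rests on {1:t}
minimal pieces: {0:t, 2:u, 4:p}
ways to finish when only these pieces remain (= sum over removing one remaining piece with nothing left below it):
  1 left: {4}→1  {6}→1  {7}→1
  2 left: {4,6}→2  {4,7}→2  {5,6}→1  {6,7}→2
  3 left: {3,5,6}→1  {4,5,6}→3  {4,6,7}→6  {5,6,7}→3
  4 left: {2,3,5,6}→1  {3,4,5,6}→4  {3,5,6,7}→4  {4,5,6,7}→12
  5 left: {1,3,5,6,7}→4  {2,3,4,5,6}→5  {2,3,5,6,7}→5  {3,4,5,6,7}→20
  6 left: {0,1,3,5,6,7}→4  {1,2,3,5,6,7}→9  {1,3,4,5,6,7}→24  {2,3,4,5,6,7}→30
  placing 0:t first → 63 extensions
  placing 2:u first → 28 extensions
  placing 4:p first → 13 extensions
total linear extensions = 104

104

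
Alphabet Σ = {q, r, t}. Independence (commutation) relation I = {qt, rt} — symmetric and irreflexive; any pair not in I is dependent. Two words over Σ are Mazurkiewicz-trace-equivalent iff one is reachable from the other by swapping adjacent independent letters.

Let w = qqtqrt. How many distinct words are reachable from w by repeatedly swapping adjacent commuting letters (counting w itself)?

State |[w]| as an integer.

drop 0:q onto floor
drop 1:q onto {0:q}
drop 2:t onto floor
drop 3:q onto {1:q}
drop 4:r onto {3:q}
drop 5:t onto {2:t}
ground layer = {0:q, 2:t}
drop-orders for the pieces not yet dropped (sum over which currently-grounded one goes next):
  1 to go: {4} 1  {5} 1
  2 to go: {2,5} 1  {3,4} 1  {4,5} 2
  3 to go: {1,3,4} 1  {2,4,5} 3  {3,4,5} 3
  4 to go: {0,1,3,4} 1  {1,3,4,5} 4  {2,3,4,5} 6
  if 0:q drops first: 10 orders
  if 2:t drops first: 5 orders
heap linearizations: 15

15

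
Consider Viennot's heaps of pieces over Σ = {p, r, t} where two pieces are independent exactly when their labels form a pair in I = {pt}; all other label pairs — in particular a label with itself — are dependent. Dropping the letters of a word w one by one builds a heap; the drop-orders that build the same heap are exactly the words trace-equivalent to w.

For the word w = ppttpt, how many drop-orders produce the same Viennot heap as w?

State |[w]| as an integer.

drop 0:p onto floor
drop 1:p onto {0:p}
drop 2:t onto floor
drop 3:t onto {2:t}
drop 4:p onto {1:p}
drop 5:t onto {3:t}
ground layer = {0:p, 2:t}
drop-orders for the pieces not yet dropped (sum over which currently-grounded one goes next):
  1 to go: {4} 1  {5} 1
  2 to go: {1,4} 1  {3,5} 1  {4,5} 2
  3 to go: {0,1,4} 1  {1,4,5} 3  {2,3,5} 1  {3,4,5} 3
  4 to go: {0,1,4,5} 4  {1,3,4,5} 6  {2,3,4,5} 4
  if 0:p drops first: 10 orders
  if 2:t drops first: 10 orders
heap linearizations: 20

20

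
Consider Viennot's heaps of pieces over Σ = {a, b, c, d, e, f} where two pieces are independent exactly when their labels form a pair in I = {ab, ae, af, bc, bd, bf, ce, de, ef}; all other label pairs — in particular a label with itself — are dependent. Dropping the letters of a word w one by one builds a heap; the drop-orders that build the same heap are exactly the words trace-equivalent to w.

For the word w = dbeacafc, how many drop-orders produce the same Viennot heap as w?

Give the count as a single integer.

#0=d has no predecessor
#1=b has no predecessor
#2=e depends on [1:b]
#3=a depends on [0:d]
#4=c depends on [3:a]
#5=a depends on [4:c]
#6=f depends on [4:c]
#7=c depends on [5:a, 6:f]
sources: [0:d, 1:b]
N(rest) = Σ N(rest − s) over sources s of rest; N(one piece) = 1:
  size 1 → [2]=1  [7]=1
  size 2 → [1,2]=1  [2,7]=2  [5,7]=1  [6,7]=1
  size 3 → [1,2,7]=3  [2,5,7]=3  [2,6,7]=3  [5,6,7]=2
  size 4 → [1,2,5,7]=6  [1,2,6,7]=6  [2,5,6,7]=8  [4,5,6,7]=2
  size 5 → [1,2,5,6,7]=20  [2,4,5,6,7]=10  [3,4,5,6,7]=2
  size 6 → [0,3,4,5,6,7]=2  [1,2,4,5,6,7]=30  [2,3,4,5,6,7]=12
  first=0(d) contributes 42
  first=1(b) contributes 14
|[w]| = 56

56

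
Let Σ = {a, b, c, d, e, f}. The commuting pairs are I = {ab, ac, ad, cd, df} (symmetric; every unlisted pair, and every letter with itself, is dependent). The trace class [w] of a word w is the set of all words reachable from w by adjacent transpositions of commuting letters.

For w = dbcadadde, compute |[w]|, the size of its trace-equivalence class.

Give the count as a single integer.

piece 0:d — minimal
piece 1:b rests on {0:d}
piece 2:c rests on {1:b}
piece 3:a — minimal
piece 4:d rests on {1:b}
piece 5:a rests on {3:a}
piece 6:d rests on {4:d}
piece 7:d rests on {6:d}
piece 8:e rests on {2:c, 5:a, 7:d}
minimal pieces: {0:d, 3:a}
ways to finish when only these pieces remain (= sum over removing one remaining piece with nothing left below it):
  1 left: {8}→1
  2 left: {2,8}→1  {5,8}→1  {7,8}→1
  3 left: {2,5,8}→2  {2,7,8}→2  {3,5,8}→1  {5,7,8}→2  {6,7,8}→1
  4 left: {2,3,5,8}→3  {2,5,7,8}→6  {2,6,7,8}→3  {3,5,7,8}→3  {4,6,7,8}→1  {5,6,7,8}→3
  5 left: {2,3,5,7,8}→12  {2,4,6,7,8}→4  {2,5,6,7,8}→12  {3,5,6,7,8}→6  {4,5,6,7,8}→4
  6 left: {1,2,4,6,7,8}→4  {2,3,5,6,7,8}→30  {2,4,5,6,7,8}→20  {3,4,5,6,7,8}→10
  7 left: {0,1,2,4,6,7,8}→4  {1,2,4,5,6,7,8}→24  {2,3,4,5,6,7,8}→60
  placing 0:d first → 84 extensions
  placing 3:a first → 28 extensions
total linear extensions = 112

112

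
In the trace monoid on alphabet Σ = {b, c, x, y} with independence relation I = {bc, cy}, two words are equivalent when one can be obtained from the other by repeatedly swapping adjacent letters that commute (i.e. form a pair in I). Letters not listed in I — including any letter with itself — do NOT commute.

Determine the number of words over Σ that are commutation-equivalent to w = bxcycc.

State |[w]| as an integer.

4

#0=b has no predecessor
#1=x depends on [0:b]
#2=c depends on [1:x]
#3=y depends on [1:x]
#4=c depends on [2:c]
#5=c depends on [4:c]
sources: [0:b]
N(rest) = Σ N(rest − s) over sources s of rest; N(one piece) = 1:
  size 1 → [3]=1  [5]=1
  size 2 → [3,5]=2  [4,5]=1
  size 3 → [2,4,5]=1  [3,4,5]=3
  size 4 → [2,3,4,5]=4
  first=0(b) contributes 4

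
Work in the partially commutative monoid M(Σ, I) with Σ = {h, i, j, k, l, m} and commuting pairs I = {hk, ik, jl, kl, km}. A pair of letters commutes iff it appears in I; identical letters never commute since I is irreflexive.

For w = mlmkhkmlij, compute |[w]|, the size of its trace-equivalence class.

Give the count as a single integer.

drop 0:m onto floor
drop 1:l onto {0:m}
drop 2:m onto {1:l}
drop 3:k onto floor
drop 4:h onto {2:m}
drop 5:k onto {3:k}
drop 6:m onto {4:h}
drop 7:l onto {6:m}
drop 8:i onto {7:l}
drop 9:j onto {5:k, 8:i}
ground layer = {0:m, 3:k}
drop-orders for the pieces not yet dropped (sum over which currently-grounded one goes next):
  1 to go: {9} 1
  2 to go: {5,9} 1  {8,9} 1
  3 to go: {3,5,9} 1  {5,8,9} 2  {7,8,9} 1
  4 to go: {3,5,8,9} 3  {5,7,8,9} 3  {6,7,8,9} 1
  5 to go: {3,5,7,8,9} 6  {4,6,7,8,9} 1  {5,6,7,8,9} 4
  6 to go: {2,4,6,7,8,9} 1  {3,5,6,7,8,9} 10  {4,5,6,7,8,9} 5
  7 to go: {1,2,4,6,7,8,9} 1  {2,4,5,6,7,8,9} 6  {3,4,5,6,7,8,9} 15
  8 to go: {0,1,2,4,6,7,8,9} 1  {1,2,4,5,6,7,8,9} 7  {2,3,4,5,6,7,8,9} 21
  if 0:m drops first: 28 orders
  if 3:k drops first: 8 orders
heap linearizations: 36

36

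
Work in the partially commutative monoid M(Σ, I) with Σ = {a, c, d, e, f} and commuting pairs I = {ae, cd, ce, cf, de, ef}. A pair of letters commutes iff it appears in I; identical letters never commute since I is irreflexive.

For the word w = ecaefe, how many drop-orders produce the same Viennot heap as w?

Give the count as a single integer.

20

0(e) covers ∅
1(c) covers ∅
2(a) covers 1:c
3(e) covers 0:e
4(f) covers 2:a
5(e) covers 3:e
floor of heap: 0:e, 1:c
completions by unplaced set U, small U first (add the entries for U minus each lowest piece of U):
  |U|=1: {4}:1  {5}:1
  |U|=2: {2,4}:1  {3,5}:1  {4,5}:2
  |U|=3: {0,3,5}:1  {1,2,4}:1  {2,4,5}:3  {3,4,5}:3
  |U|=4: {0,3,4,5}:4  {1,2,4,5}:4  {2,3,4,5}:6
  start at 0(e): 10
  start at 1(c): 10
sum over floor = 20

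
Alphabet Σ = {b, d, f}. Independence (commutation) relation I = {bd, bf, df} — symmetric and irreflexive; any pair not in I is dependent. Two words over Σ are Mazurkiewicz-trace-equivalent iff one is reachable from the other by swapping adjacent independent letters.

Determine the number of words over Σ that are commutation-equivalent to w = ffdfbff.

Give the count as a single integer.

#0=f has no predecessor
#1=f depends on [0:f]
#2=d has no predecessor
#3=f depends on [1:f]
#4=b has no predecessor
#5=f depends on [3:f]
#6=f depends on [5:f]
sources: [0:f, 2:d, 4:b]
N(rest) = Σ N(rest − s) over sources s of rest; N(one piece) = 1:
  size 1 → [2]=1  [4]=1  [6]=1
  size 2 → [2,4]=2  [2,6]=2  [4,6]=2  [5,6]=1
  size 3 → [2,4,6]=6  [2,5,6]=3  [3,5,6]=1  [4,5,6]=3
  size 4 → [1,3,5,6]=1  [2,3,5,6]=4  [2,4,5,6]=12  [3,4,5,6]=4
  size 5 → [0,1,3,5,6]=1  [1,2,3,5,6]=5  [1,3,4,5,6]=5  [2,3,4,5,6]=20
  first=0(f) contributes 30
  first=2(d) contributes 6
  first=4(b) contributes 6
|[w]| = 42

42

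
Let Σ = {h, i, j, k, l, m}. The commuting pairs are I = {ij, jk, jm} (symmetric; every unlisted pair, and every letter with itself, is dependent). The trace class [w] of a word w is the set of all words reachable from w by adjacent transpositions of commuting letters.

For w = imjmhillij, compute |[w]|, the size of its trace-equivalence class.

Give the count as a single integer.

8

drop 0:i onto floor
drop 1:m onto {0:i}
drop 2:j onto floor
drop 3:m onto {1:m}
drop 4:h onto {2:j, 3:m}
drop 5:i onto {4:h}
drop 6:l onto {5:i}
drop 7:l onto {6:l}
drop 8:i onto {7:l}
drop 9:j onto {7:l}
ground layer = {0:i, 2:j}
drop-orders for the pieces not yet dropped (sum over which currently-grounded one goes next):
  1 to go: {8} 1  {9} 1
  2 to go: {8,9} 2
  3 to go: {7,8,9} 2
  4 to go: {6,7,8,9} 2
  5 to go: {5,6,7,8,9} 2
  6 to go: {4,5,6,7,8,9} 2
  7 to go: {2,4,5,6,7,8,9} 2  {3,4,5,6,7,8,9} 2
  8 to go: {1,3,4,5,6,7,8,9} 2  {2,3,4,5,6,7,8,9} 4
  if 0:i drops first: 6 orders
  if 2:j drops first: 2 orders
heap linearizations: 8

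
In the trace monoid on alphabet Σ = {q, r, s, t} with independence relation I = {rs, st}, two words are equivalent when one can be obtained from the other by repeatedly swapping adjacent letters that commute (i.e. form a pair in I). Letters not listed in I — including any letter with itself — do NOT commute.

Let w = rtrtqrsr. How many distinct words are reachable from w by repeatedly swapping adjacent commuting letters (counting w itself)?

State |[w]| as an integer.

3

#0=r has no predecessor
#1=t depends on [0:r]
#2=r depends on [1:t]
#3=t depends on [2:r]
#4=q depends on [3:t]
#5=r depends on [4:q]
#6=s depends on [4:q]
#7=r depends on [5:r]
sources: [0:r]
N(rest) = Σ N(rest − s) over sources s of rest; N(one piece) = 1:
  size 1 → [6]=1  [7]=1
  size 2 → [5,7]=1  [6,7]=2
  size 3 → [5,6,7]=3
  size 4 → [4,5,6,7]=3
  size 5 → [3,4,5,6,7]=3
  size 6 → [2,3,4,5,6,7]=3
  first=0(r) contributes 3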